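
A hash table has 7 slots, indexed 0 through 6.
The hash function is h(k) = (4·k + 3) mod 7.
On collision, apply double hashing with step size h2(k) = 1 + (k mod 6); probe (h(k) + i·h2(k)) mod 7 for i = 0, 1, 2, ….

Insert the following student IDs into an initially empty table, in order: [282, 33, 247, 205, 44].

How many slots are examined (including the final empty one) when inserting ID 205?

3

282 hashes to 4; slot 4 is free → place at 4.
33 hashes to 2; slot 2 is free → place at 2.
247 hashes to 4, h2=2; 4 taken → place at 6.
205 hashes to 4, h2=2; 4,6 taken → place at 1.
44 hashes to 4, h2=3; 4 taken → place at 0.
Table: [44, 205, 33, -, 282, -, 247]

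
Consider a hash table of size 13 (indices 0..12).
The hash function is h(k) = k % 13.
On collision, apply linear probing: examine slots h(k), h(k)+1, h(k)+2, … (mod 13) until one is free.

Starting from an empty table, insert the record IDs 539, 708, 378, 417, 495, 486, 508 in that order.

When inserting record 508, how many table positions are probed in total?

4

539 hashes to 6; slot 6 is free → place at 6.
708 hashes to 6; 6 taken → place at 7.
378 hashes to 1; slot 1 is free → place at 1.
417 hashes to 1; 1 taken → place at 2.
495 hashes to 1; 1,2 taken → place at 3.
486 hashes to 5; slot 5 is free → place at 5.
508 hashes to 1; 1,2,3 taken → place at 4.
Table: [∅, 378, 417, 495, 508, 486, 539, 708, ∅, ∅, ∅, ∅, ∅]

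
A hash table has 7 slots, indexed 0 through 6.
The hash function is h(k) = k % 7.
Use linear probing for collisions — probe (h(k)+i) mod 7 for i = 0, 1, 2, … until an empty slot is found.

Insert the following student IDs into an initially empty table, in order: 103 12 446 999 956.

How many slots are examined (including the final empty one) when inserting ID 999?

4

103 hashes to 5; slot 5 is free => place at 5.
12 hashes to 5; 5 taken => place at 6.
446 hashes to 5; 5,6 taken => place at 0.
999 hashes to 5; 5,6,0 taken => place at 1.
956 hashes to 4; slot 4 is free => place at 4.
Table: [446, 999, ., ., 956, 103, 12]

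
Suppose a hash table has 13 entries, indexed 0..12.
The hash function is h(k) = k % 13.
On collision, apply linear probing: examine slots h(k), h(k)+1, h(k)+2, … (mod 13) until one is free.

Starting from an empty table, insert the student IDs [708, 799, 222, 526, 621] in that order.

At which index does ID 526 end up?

8

708 hashes to 6; slot 6 is free => place at 6.
799 hashes to 6; 6 taken => place at 7.
222 hashes to 1; slot 1 is free => place at 1.
526 hashes to 6; 6,7 taken => place at 8.
621 hashes to 10; slot 10 is free => place at 10.
Table: [., 222, ., ., ., ., 708, 799, 526, ., 621, ., .]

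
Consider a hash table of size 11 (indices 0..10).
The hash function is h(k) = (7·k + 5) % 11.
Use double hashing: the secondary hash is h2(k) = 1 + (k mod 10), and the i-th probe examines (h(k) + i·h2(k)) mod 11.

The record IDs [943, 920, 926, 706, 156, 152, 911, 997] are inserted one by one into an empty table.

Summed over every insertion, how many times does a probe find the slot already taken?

9

Insert 943: h=6, slot 6 empty => index 6.
Insert 920: h=10, slot 10 empty => index 10.
Insert 926: h=8, slot 8 empty => index 8.
Insert 706: h=8, h2=7, slot 8 occupied => index 4.
Insert 156: h=8, h2=7, slots 8,4 occupied => index 0.
Insert 152: h=2, slot 2 empty => index 2.
Insert 911: h=2, h2=2, slots 2,4,6,8,10 occupied => index 1.
Insert 997: h=10, h2=8, slot 10 occupied => index 7.
Table: [156, 911, 152, ., 706, ., 943, 997, 926, ., 920]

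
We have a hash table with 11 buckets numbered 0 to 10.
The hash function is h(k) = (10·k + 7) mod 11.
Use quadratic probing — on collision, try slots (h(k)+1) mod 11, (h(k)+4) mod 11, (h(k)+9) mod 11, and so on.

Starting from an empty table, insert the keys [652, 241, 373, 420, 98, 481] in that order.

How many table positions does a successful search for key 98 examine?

3

652: h=4 -> slot 4
241: h=8 -> slot 8
373: h=8, probe 8,9 -> slot 9
420: h=5 -> slot 5
98: h=8, probe 8,9,1 -> slot 1
481: h=10 -> slot 10
Table: [—, 98, —, —, 652, 420, —, —, 241, 373, 481]
Lookup 98: h=8, probe 8,9,1 → found at 1.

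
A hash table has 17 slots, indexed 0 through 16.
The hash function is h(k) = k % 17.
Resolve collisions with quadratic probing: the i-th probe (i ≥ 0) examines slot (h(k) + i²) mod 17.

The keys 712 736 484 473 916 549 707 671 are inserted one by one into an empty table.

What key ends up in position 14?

473

Insert 712: h=15, slot 15 empty -> index 15.
Insert 736: h=5, slot 5 empty -> index 5.
Insert 484: h=8, slot 8 empty -> index 8.
Insert 473: h=14, slot 14 empty -> index 14.
Insert 916: h=15, slot 15 occupied -> index 16.
Insert 549: h=5, slot 5 occupied -> index 6.
Insert 707: h=10, slot 10 empty -> index 10.
Insert 671: h=8, slot 8 occupied -> index 9.
Table: [_, _, _, _, _, 736, 549, _, 484, 671, 707, _, _, _, 473, 712, 916]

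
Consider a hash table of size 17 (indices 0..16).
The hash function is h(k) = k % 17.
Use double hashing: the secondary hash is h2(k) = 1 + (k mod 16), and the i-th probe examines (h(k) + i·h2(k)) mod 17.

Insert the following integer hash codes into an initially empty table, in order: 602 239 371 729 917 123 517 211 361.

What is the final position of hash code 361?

Insert 602: h=7, slot 7 empty -> index 7.
Insert 239: h=1, slot 1 empty -> index 1.
Insert 371: h=14, slot 14 empty -> index 14.
Insert 729: h=15, slot 15 empty -> index 15.
Insert 917: h=16, slot 16 empty -> index 16.
Insert 123: h=4, slot 4 empty -> index 4.
Insert 517: h=7, h2=6, slot 7 occupied -> index 13.
Insert 211: h=7, h2=4, slot 7 occupied -> index 11.
Insert 361: h=4, h2=10, slots 4,14,7 occupied -> index 0.
Table: [361, 239, _, _, 123, _, _, 602, _, _, _, 211, _, 517, 371, 729, 917]

0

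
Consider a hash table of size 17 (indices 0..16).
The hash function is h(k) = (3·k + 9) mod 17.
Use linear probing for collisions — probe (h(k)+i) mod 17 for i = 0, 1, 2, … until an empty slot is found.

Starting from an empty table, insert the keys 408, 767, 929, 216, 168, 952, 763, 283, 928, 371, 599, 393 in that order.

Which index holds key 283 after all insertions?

408 hashes to 9; slot 9 is free => place at 9.
767 hashes to 15; slot 15 is free => place at 15.
929 hashes to 8; slot 8 is free => place at 8.
216 hashes to 11; slot 11 is free => place at 11.
168 hashes to 3; slot 3 is free => place at 3.
952 hashes to 9; 9 taken => place at 10.
763 hashes to 3; 3 taken => place at 4.
283 hashes to 8; 8,9,10,11 taken => place at 12.
928 hashes to 5; slot 5 is free => place at 5.
371 hashes to 0; slot 0 is free => place at 0.
599 hashes to 4; 4,5 taken => place at 6.
393 hashes to 15; 15 taken => place at 16.
Table: [371, —, —, 168, 763, 928, 599, —, 929, 408, 952, 216, 283, —, —, 767, 393]

12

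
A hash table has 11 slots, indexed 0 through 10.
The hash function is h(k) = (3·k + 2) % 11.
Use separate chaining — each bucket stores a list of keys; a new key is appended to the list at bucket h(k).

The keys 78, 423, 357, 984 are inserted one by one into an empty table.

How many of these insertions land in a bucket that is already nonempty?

78 -> bucket 5
423 -> bucket 6
357 -> bucket 6 (collision)
984 -> bucket 6 (collision)
Final buckets:
0: -
1: -
2: -
3: -
4: -
5: 78
6: 423 -> 357 -> 984
7: -
8: -
9: -
10: -

2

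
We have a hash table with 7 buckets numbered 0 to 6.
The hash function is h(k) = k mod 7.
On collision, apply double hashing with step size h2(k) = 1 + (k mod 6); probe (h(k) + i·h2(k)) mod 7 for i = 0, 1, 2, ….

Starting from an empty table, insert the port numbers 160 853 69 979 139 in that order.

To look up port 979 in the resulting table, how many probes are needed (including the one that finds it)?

4

160 hashes to 6; slot 6 is free -> place at 6.
853 hashes to 6, h2=2; 6 taken -> place at 1.
69 hashes to 6, h2=4; 6 taken -> place at 3.
979 hashes to 6, h2=2; 6,1,3 taken -> place at 5.
139 hashes to 6, h2=2; 6,1,3,5 taken -> place at 0.
Table: [139, 853, _, 69, _, 979, 160]
Lookup 979: h=6, h2=2, probe 6,1,3,5 → found at 5.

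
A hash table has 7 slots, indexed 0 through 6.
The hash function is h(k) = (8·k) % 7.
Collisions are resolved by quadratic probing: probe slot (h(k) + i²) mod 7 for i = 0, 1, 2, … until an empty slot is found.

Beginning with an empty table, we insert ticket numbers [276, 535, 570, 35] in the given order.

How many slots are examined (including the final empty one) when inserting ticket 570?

3

276: h=3 -> slot 3
535: h=3, probe 3,4 -> slot 4
570: h=3, probe 3,4,0 -> slot 0
35: h=0, probe 0,1 -> slot 1
Table: [570, 35, —, 276, 535, —, —]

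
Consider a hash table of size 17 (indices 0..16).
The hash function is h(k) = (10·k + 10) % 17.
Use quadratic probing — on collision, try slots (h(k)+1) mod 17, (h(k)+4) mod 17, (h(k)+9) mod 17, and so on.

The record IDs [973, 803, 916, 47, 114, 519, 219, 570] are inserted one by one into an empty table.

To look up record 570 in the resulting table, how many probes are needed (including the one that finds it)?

973: h=16 -> slot 16
803: h=16, probe 16,0 -> slot 0
916: h=7 -> slot 7
47: h=4 -> slot 4
114: h=11 -> slot 11
519: h=15 -> slot 15
219: h=7, probe 7,8 -> slot 8
570: h=15, probe 15,16,2 -> slot 2
Table: [803, —, 570, —, 47, —, —, 916, 219, —, —, 114, —, —, —, 519, 973]
Lookup 570: h=15, probe 15,16,2 → found at 2.

3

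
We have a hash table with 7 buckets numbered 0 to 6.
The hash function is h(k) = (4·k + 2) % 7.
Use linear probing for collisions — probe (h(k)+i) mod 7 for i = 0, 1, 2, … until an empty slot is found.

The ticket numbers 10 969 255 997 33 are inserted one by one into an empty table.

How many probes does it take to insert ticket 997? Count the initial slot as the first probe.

4

10: h=0 => slot 0
969: h=0, probe 0,1 => slot 1
255: h=0, probe 0,1,2 => slot 2
997: h=0, probe 0,1,2,3 => slot 3
33: h=1, probe 1,2,3,4 => slot 4
Table: [10, 969, 255, 997, 33, _, _]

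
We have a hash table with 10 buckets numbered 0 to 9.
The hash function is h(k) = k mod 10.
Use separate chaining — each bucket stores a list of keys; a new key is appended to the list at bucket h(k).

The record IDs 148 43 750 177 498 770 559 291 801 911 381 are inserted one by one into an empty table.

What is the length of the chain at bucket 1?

4

148 -> bucket 8
43 -> bucket 3
750 -> bucket 0
177 -> bucket 7
498 -> bucket 8 (collision)
770 -> bucket 0 (collision)
559 -> bucket 9
291 -> bucket 1
801 -> bucket 1 (collision)
911 -> bucket 1 (collision)
381 -> bucket 1 (collision)
Final buckets:
0: 750 -> 770
1: 291 -> 801 -> 911 -> 381
2: ∅
3: 43
4: ∅
5: ∅
6: ∅
7: 177
8: 148 -> 498
9: 559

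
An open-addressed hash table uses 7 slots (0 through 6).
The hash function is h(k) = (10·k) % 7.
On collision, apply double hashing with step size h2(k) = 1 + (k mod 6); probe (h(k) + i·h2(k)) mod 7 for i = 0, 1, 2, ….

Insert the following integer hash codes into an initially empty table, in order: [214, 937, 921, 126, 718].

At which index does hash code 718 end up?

214: h=5 → slot 5
937: h=4 → slot 4
921: h=5, h2=4, probe 5,2 → slot 2
126: h=0 → slot 0
718: h=5, h2=5, probe 5,3 → slot 3
Table: [126, -, 921, 718, 937, 214, -]

3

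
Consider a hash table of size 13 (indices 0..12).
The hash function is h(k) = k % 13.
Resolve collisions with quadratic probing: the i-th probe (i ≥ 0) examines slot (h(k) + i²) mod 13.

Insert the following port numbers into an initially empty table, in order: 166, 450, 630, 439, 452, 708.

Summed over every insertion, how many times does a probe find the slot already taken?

166: h=10 → slot 10
450: h=8 → slot 8
630: h=6 → slot 6
439: h=10, probe 10,11 → slot 11
452: h=10, probe 10,11,1 → slot 1
708: h=6, probe 6,7 → slot 7
Table: [—, 452, —, —, —, —, 630, 708, 450, —, 166, 439, —]

4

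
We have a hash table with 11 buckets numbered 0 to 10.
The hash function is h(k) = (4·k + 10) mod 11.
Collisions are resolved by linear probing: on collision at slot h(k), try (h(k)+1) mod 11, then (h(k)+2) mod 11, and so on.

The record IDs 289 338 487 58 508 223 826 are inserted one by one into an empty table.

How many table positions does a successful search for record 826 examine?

2

289: h=0 => slot 0
338: h=9 => slot 9
487: h=0, probe 0,1 => slot 1
58: h=0, probe 0,1,2 => slot 2
508: h=7 => slot 7
223: h=0, probe 0,1,2,3 => slot 3
826: h=3, probe 3,4 => slot 4
Table: [289, 487, 58, 223, 826, ∅, ∅, 508, ∅, 338, ∅]
Lookup 826: h=3, probe 3,4 → found at 4.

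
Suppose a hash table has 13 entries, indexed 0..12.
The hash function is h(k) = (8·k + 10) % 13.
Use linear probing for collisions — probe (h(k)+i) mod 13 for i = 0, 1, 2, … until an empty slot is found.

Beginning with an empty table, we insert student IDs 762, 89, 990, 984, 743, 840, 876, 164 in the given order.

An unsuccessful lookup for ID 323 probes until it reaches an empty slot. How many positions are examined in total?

2

Insert 762: h=9, slot 9 empty → index 9.
Insert 89: h=7, slot 7 empty → index 7.
Insert 990: h=0, slot 0 empty → index 0.
Insert 984: h=4, slot 4 empty → index 4.
Insert 743: h=0, slot 0 occupied → index 1.
Insert 840: h=9, slot 9 occupied → index 10.
Insert 876: h=11, slot 11 empty → index 11.
Insert 164: h=9, slots 9,10,11 occupied → index 12.
Table: [990, 743, ∅, ∅, 984, ∅, ∅, 89, ∅, 762, 840, 876, 164]
Lookup 323: h=7, probe 7,8 → slot 8 empty, not found.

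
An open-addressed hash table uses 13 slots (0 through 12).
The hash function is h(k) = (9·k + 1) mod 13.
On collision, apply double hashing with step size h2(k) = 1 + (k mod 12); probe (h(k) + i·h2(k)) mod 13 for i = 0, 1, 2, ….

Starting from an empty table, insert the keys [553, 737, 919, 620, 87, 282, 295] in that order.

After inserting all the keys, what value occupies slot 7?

919

553: h=12 => slot 12
737: h=4 => slot 4
919: h=4, h2=8, probe 4,12,7 => slot 7
620: h=4, h2=9, probe 4,0 => slot 0
87: h=4, h2=4, probe 4,8 => slot 8
282: h=4, h2=7, probe 4,11 => slot 11
295: h=4, h2=8, probe 4,12,7,2 => slot 2
Table: [620, _, 295, _, 737, _, _, 919, 87, _, _, 282, 553]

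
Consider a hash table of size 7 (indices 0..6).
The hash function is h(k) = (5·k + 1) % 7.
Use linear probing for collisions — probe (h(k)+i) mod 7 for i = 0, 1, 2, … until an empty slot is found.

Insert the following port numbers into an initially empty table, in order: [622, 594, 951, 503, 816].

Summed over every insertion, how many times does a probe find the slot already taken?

6

Insert 622: h=3, slot 3 empty -> index 3.
Insert 594: h=3, slot 3 occupied -> index 4.
Insert 951: h=3, slots 3,4 occupied -> index 5.
Insert 503: h=3, slots 3,4,5 occupied -> index 6.
Insert 816: h=0, slot 0 empty -> index 0.
Table: [816, -, -, 622, 594, 951, 503]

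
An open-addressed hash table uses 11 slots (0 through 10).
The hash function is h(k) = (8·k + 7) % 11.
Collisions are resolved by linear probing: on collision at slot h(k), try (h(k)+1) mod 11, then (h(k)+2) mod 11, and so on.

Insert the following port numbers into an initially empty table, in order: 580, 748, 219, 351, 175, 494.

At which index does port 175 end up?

Insert 580: h=5, slot 5 empty -> index 5.
Insert 748: h=7, slot 7 empty -> index 7.
Insert 219: h=10, slot 10 empty -> index 10.
Insert 351: h=10, slot 10 occupied -> index 0.
Insert 175: h=10, slots 10,0 occupied -> index 1.
Insert 494: h=10, slots 10,0,1 occupied -> index 2.
Table: [351, 175, 494, _, _, 580, _, 748, _, _, 219]

1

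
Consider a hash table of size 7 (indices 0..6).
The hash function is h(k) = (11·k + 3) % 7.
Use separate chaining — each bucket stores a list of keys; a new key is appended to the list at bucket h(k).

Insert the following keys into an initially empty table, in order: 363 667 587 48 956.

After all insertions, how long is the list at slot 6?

363 → bucket 6
667 → bucket 4
587 → bucket 6 (collision)
48 → bucket 6 (collision)
956 → bucket 5
Final buckets:
0: ∅
1: ∅
2: ∅
3: ∅
4: 667
5: 956
6: 363 -> 587 -> 48

3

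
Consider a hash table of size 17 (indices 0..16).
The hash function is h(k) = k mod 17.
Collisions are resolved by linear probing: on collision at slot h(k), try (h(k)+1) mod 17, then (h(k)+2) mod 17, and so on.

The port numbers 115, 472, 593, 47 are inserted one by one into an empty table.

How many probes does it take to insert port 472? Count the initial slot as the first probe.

115: h=13 → slot 13
472: h=13, probe 13,14 → slot 14
593: h=15 → slot 15
47: h=13, probe 13,14,15,16 → slot 16
Table: [., ., ., ., ., ., ., ., ., ., ., ., ., 115, 472, 593, 47]

2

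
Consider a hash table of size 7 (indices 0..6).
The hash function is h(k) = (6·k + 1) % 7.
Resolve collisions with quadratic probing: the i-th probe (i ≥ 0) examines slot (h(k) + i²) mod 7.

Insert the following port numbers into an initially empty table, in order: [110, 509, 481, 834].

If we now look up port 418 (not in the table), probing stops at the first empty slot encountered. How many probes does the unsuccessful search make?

4

110: h=3 => slot 3
509: h=3, probe 3,4 => slot 4
481: h=3, probe 3,4,0 => slot 0
834: h=0, probe 0,1 => slot 1
Table: [481, 834, _, 110, 509, _, _]
Lookup 418: h=3, probe 3,4,0,5 → slot 5 empty, not found.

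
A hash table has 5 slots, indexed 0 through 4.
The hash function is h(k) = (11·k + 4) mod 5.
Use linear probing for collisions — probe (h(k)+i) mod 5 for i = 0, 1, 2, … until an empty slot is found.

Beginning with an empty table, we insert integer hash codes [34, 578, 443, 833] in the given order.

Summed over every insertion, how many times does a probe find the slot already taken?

34: h=3 → slot 3
578: h=2 → slot 2
443: h=2, probe 2,3,4 → slot 4
833: h=2, probe 2,3,4,0 → slot 0
Table: [833, —, 578, 34, 443]

5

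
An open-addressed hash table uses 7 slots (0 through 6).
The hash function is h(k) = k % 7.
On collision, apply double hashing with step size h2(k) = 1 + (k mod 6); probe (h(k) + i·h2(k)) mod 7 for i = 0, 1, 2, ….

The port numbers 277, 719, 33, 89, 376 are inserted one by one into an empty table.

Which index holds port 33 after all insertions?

2

Insert 277: h=4, slot 4 empty => index 4.
Insert 719: h=5, slot 5 empty => index 5.
Insert 33: h=5, h2=4, slot 5 occupied => index 2.
Insert 89: h=5, h2=6, slots 5,4 occupied => index 3.
Insert 376: h=5, h2=5, slots 5,3 occupied => index 1.
Table: [-, 376, 33, 89, 277, 719, -]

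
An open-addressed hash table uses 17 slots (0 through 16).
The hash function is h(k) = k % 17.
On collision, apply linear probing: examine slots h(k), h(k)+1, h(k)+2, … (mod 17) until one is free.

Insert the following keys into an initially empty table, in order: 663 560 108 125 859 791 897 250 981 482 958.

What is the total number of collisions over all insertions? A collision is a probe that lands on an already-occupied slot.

11

663: h=0 => slot 0
560: h=16 => slot 16
108: h=6 => slot 6
125: h=6, probe 6,7 => slot 7
859: h=9 => slot 9
791: h=9, probe 9,10 => slot 10
897: h=13 => slot 13
250: h=12 => slot 12
981: h=12, probe 12,13,14 => slot 14
482: h=6, probe 6,7,8 => slot 8
958: h=6, probe 6,7,8,9,10,11 => slot 11
Table: [663, -, -, -, -, -, 108, 125, 482, 859, 791, 958, 250, 897, 981, -, 560]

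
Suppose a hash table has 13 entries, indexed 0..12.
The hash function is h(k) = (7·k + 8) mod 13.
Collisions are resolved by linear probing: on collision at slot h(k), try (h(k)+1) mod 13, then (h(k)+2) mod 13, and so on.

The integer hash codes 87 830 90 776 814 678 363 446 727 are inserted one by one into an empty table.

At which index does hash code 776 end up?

8

Insert 87: h=6, slot 6 empty => index 6.
Insert 830: h=7, slot 7 empty => index 7.
Insert 90: h=1, slot 1 empty => index 1.
Insert 776: h=6, slots 6,7 occupied => index 8.
Insert 814: h=12, slot 12 empty => index 12.
Insert 678: h=9, slot 9 empty => index 9.
Insert 363: h=1, slot 1 occupied => index 2.
Insert 446: h=10, slot 10 empty => index 10.
Insert 727: h=1, slots 1,2 occupied => index 3.
Table: [_, 90, 363, 727, _, _, 87, 830, 776, 678, 446, _, 814]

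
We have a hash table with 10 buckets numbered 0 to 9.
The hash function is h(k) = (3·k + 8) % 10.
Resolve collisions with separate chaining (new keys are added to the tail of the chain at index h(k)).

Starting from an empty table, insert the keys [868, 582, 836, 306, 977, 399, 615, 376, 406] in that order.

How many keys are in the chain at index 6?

4

Insert 868: h=2, bucket 2 empty → new chain.
Insert 582: h=4, bucket 4 empty → new chain.
Insert 836: h=6, bucket 6 empty → new chain.
Insert 306: h=6, bucket 6 nonempty → append to chain.
Insert 977: h=9, bucket 9 empty → new chain.
Insert 399: h=5, bucket 5 empty → new chain.
Insert 615: h=3, bucket 3 empty → new chain.
Insert 376: h=6, bucket 6 nonempty → append to chain.
Insert 406: h=6, bucket 6 nonempty → append to chain.
Final buckets:
0: ∅
1: ∅
2: 868
3: 615
4: 582
5: 399
6: 836 -> 306 -> 376 -> 406
7: ∅
8: ∅
9: 977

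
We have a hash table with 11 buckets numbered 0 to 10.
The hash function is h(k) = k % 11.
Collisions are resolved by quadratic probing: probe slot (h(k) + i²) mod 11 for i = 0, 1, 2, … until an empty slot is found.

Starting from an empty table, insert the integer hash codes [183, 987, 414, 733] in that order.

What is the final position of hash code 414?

0

Insert 183: h=7, slot 7 empty => index 7.
Insert 987: h=8, slot 8 empty => index 8.
Insert 414: h=7, slots 7,8 occupied => index 0.
Insert 733: h=7, slots 7,8,0 occupied => index 5.
Table: [414, -, -, -, -, 733, -, 183, 987, -, -]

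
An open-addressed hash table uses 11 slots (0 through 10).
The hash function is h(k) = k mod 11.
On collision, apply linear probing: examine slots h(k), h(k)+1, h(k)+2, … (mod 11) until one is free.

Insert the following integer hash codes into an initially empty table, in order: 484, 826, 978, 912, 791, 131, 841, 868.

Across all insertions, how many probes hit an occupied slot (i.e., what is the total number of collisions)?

19

Insert 484: h=0, slot 0 empty -> index 0.
Insert 826: h=1, slot 1 empty -> index 1.
Insert 978: h=10, slot 10 empty -> index 10.
Insert 912: h=10, slots 10,0,1 occupied -> index 2.
Insert 791: h=10, slots 10,0,1,2 occupied -> index 3.
Insert 131: h=10, slots 10,0,1,2,3 occupied -> index 4.
Insert 841: h=5, slot 5 empty -> index 5.
Insert 868: h=10, slots 10,0,1,2,3,4,5 occupied -> index 6.
Table: [484, 826, 912, 791, 131, 841, 868, -, -, -, 978]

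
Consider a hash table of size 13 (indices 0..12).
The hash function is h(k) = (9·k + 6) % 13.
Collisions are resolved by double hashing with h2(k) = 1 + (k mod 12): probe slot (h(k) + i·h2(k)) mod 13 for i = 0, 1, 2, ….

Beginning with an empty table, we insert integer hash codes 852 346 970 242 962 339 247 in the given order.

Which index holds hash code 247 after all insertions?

852: h=4 => slot 4
346: h=0 => slot 0
970: h=0, h2=11, probe 0,11 => slot 11
242: h=0, h2=3, probe 0,3 => slot 3
962: h=6 => slot 6
339: h=2 => slot 2
247: h=6, h2=8, probe 6,1 => slot 1
Table: [346, 247, 339, 242, 852, —, 962, —, —, —, —, 970, —]

1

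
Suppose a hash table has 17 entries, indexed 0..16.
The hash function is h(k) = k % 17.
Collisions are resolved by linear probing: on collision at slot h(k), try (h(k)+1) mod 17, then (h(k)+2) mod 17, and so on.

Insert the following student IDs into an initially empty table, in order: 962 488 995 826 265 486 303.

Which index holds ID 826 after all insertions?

11

962 hashes to 10; slot 10 is free => place at 10.
488 hashes to 12; slot 12 is free => place at 12.
995 hashes to 9; slot 9 is free => place at 9.
826 hashes to 10; 10 taken => place at 11.
265 hashes to 10; 10,11,12 taken => place at 13.
486 hashes to 10; 10,11,12,13 taken => place at 14.
303 hashes to 14; 14 taken => place at 15.
Table: [∅, ∅, ∅, ∅, ∅, ∅, ∅, ∅, ∅, 995, 962, 826, 488, 265, 486, 303, ∅]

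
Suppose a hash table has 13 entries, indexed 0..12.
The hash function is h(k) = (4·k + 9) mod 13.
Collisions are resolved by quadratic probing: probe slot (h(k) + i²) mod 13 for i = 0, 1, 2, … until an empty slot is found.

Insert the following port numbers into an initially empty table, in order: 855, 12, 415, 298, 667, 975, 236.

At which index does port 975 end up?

Insert 855: h=10, slot 10 empty => index 10.
Insert 12: h=5, slot 5 empty => index 5.
Insert 415: h=5, slot 5 occupied => index 6.
Insert 298: h=5, slots 5,6 occupied => index 9.
Insert 667: h=12, slot 12 empty => index 12.
Insert 975: h=9, slots 9,10 occupied => index 0.
Insert 236: h=4, slot 4 empty => index 4.
Table: [975, -, -, -, 236, 12, 415, -, -, 298, 855, -, 667]

0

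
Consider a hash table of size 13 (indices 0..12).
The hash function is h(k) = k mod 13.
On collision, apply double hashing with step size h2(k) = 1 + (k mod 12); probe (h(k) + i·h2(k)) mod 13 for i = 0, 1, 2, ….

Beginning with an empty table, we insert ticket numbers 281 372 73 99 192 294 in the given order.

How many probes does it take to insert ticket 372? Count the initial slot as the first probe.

281 hashes to 8; slot 8 is free → place at 8.
372 hashes to 8, h2=1; 8 taken → place at 9.
73 hashes to 8, h2=2; 8 taken → place at 10.
99 hashes to 8, h2=4; 8 taken → place at 12.
192 hashes to 10, h2=1; 10 taken → place at 11.
294 hashes to 8, h2=7; 8 taken → place at 2.
Table: [-, -, 294, -, -, -, -, -, 281, 372, 73, 192, 99]

2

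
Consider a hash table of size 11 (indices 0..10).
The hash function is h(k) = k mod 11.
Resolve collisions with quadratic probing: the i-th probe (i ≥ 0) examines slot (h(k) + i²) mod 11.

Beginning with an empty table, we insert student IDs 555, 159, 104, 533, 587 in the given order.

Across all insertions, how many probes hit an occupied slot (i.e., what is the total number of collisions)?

6

Insert 555: h=5, slot 5 empty => index 5.
Insert 159: h=5, slot 5 occupied => index 6.
Insert 104: h=5, slots 5,6 occupied => index 9.
Insert 533: h=5, slots 5,6,9 occupied => index 3.
Insert 587: h=4, slot 4 empty => index 4.
Table: [-, -, -, 533, 587, 555, 159, -, -, 104, -]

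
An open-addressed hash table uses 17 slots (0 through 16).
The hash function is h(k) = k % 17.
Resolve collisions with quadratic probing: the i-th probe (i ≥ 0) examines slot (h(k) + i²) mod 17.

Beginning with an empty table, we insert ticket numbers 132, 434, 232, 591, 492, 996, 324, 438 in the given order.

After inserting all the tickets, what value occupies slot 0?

438

Insert 132: h=13, slot 13 empty => index 13.
Insert 434: h=9, slot 9 empty => index 9.
Insert 232: h=11, slot 11 empty => index 11.
Insert 591: h=13, slot 13 occupied => index 14.
Insert 492: h=16, slot 16 empty => index 16.
Insert 996: h=10, slot 10 empty => index 10.
Insert 324: h=1, slot 1 empty => index 1.
Insert 438: h=13, slots 13,14 occupied => index 0.
Table: [438, 324, ., ., ., ., ., ., ., 434, 996, 232, ., 132, 591, ., 492]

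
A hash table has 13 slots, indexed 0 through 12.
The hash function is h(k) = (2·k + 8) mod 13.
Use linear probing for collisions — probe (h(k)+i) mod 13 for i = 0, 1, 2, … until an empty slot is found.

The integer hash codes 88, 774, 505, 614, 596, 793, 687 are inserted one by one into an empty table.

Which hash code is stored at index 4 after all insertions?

Insert 88: h=2, slot 2 empty -> index 2.
Insert 774: h=9, slot 9 empty -> index 9.
Insert 505: h=4, slot 4 empty -> index 4.
Insert 614: h=1, slot 1 empty -> index 1.
Insert 596: h=4, slot 4 occupied -> index 5.
Insert 793: h=8, slot 8 empty -> index 8.
Insert 687: h=4, slots 4,5 occupied -> index 6.
Table: [., 614, 88, ., 505, 596, 687, ., 793, 774, ., ., .]

505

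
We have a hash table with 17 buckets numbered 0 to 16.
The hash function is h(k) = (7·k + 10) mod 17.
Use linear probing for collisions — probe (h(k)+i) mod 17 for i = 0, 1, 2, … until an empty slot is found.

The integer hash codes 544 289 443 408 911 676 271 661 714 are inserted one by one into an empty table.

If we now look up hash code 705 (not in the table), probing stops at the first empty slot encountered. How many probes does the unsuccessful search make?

544 hashes to 10; slot 10 is free => place at 10.
289 hashes to 10; 10 taken => place at 11.
443 hashes to 0; slot 0 is free => place at 0.
408 hashes to 10; 10,11 taken => place at 12.
911 hashes to 12; 12 taken => place at 13.
676 hashes to 16; slot 16 is free => place at 16.
271 hashes to 3; slot 3 is free => place at 3.
661 hashes to 13; 13 taken => place at 14.
714 hashes to 10; 10,11,12,13,14 taken => place at 15.
Table: [443, _, _, 271, _, _, _, _, _, _, 544, 289, 408, 911, 661, 714, 676]
Lookup 705: h=15, probe 15,16,0,1 → slot 1 empty, not found.

4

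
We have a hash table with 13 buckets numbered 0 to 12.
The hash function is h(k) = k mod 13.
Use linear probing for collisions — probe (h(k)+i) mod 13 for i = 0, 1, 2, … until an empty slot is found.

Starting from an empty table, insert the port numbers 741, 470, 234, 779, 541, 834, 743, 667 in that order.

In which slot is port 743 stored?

4

741: h=0 → slot 0
470: h=2 → slot 2
234: h=0, probe 0,1 → slot 1
779: h=12 → slot 12
541: h=8 → slot 8
834: h=2, probe 2,3 → slot 3
743: h=2, probe 2,3,4 → slot 4
667: h=4, probe 4,5 → slot 5
Table: [741, 234, 470, 834, 743, 667, _, _, 541, _, _, _, 779]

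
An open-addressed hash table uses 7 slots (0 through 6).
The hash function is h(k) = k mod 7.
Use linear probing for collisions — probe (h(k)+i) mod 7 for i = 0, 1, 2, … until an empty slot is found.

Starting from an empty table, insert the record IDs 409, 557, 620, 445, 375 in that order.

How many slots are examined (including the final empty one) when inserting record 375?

4

409: h=3 → slot 3
557: h=4 → slot 4
620: h=4, probe 4,5 → slot 5
445: h=4, probe 4,5,6 → slot 6
375: h=4, probe 4,5,6,0 → slot 0
Table: [375, ∅, ∅, 409, 557, 620, 445]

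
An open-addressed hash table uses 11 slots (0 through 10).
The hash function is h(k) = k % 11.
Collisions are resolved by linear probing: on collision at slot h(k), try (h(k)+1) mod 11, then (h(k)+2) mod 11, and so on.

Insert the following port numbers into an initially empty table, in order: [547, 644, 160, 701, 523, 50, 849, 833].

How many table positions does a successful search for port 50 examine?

547: h=8 -> slot 8
644: h=6 -> slot 6
160: h=6, probe 6,7 -> slot 7
701: h=8, probe 8,9 -> slot 9
523: h=6, probe 6,7,8,9,10 -> slot 10
50: h=6, probe 6,7,8,9,10,0 -> slot 0
849: h=2 -> slot 2
833: h=8, probe 8,9,10,0,1 -> slot 1
Table: [50, 833, 849, _, _, _, 644, 160, 547, 701, 523]
Lookup 50: h=6, probe 6,7,8,9,10,0 → found at 0.

6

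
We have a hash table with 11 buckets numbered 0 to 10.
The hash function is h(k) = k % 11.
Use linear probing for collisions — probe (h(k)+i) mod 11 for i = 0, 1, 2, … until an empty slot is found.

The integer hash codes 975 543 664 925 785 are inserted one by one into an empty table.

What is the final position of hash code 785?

975 hashes to 7; slot 7 is free -> place at 7.
543 hashes to 4; slot 4 is free -> place at 4.
664 hashes to 4; 4 taken -> place at 5.
925 hashes to 1; slot 1 is free -> place at 1.
785 hashes to 4; 4,5 taken -> place at 6.
Table: [., 925, ., ., 543, 664, 785, 975, ., ., .]

6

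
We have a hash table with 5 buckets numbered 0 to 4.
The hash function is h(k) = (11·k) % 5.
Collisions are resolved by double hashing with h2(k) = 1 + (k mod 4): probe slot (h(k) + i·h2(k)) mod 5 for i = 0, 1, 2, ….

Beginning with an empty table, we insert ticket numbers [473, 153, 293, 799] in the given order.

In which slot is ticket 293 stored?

2

473 hashes to 3; slot 3 is free -> place at 3.
153 hashes to 3, h2=2; 3 taken -> place at 0.
293 hashes to 3, h2=2; 3,0 taken -> place at 2.
799 hashes to 4; slot 4 is free -> place at 4.
Table: [153, ., 293, 473, 799]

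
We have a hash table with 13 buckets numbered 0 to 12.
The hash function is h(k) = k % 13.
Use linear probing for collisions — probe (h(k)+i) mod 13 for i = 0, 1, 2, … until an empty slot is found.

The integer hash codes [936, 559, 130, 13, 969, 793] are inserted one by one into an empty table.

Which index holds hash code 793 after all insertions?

4

936 hashes to 0; slot 0 is free → place at 0.
559 hashes to 0; 0 taken → place at 1.
130 hashes to 0; 0,1 taken → place at 2.
13 hashes to 0; 0,1,2 taken → place at 3.
969 hashes to 7; slot 7 is free → place at 7.
793 hashes to 0; 0,1,2,3 taken → place at 4.
Table: [936, 559, 130, 13, 793, —, —, 969, —, —, —, —, —]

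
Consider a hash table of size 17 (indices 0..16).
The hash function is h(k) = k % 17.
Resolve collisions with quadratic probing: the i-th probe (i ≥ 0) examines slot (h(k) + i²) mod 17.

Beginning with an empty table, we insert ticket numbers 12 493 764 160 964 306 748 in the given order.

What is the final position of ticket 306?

1

12: h=12 -> slot 12
493: h=0 -> slot 0
764: h=16 -> slot 16
160: h=7 -> slot 7
964: h=12, probe 12,13 -> slot 13
306: h=0, probe 0,1 -> slot 1
748: h=0, probe 0,1,4 -> slot 4
Table: [493, 306, —, —, 748, —, —, 160, —, —, —, —, 12, 964, —, —, 764]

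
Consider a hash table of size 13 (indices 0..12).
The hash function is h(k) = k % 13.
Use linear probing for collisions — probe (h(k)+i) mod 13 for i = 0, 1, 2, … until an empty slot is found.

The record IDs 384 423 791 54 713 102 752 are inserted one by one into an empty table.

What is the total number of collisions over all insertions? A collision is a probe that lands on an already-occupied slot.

384 hashes to 7; slot 7 is free → place at 7.
423 hashes to 7; 7 taken → place at 8.
791 hashes to 11; slot 11 is free → place at 11.
54 hashes to 2; slot 2 is free → place at 2.
713 hashes to 11; 11 taken → place at 12.
102 hashes to 11; 11,12 taken → place at 0.
752 hashes to 11; 11,12,0 taken → place at 1.
Table: [102, 752, 54, -, -, -, -, 384, 423, -, -, 791, 713]

7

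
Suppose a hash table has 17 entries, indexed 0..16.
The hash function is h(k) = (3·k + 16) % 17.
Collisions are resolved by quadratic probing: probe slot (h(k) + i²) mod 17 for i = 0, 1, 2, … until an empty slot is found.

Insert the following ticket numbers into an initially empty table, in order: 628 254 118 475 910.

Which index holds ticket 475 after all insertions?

Insert 628: h=13, slot 13 empty => index 13.
Insert 254: h=13, slot 13 occupied => index 14.
Insert 118: h=13, slots 13,14 occupied => index 0.
Insert 475: h=13, slots 13,14,0 occupied => index 5.
Insert 910: h=9, slot 9 empty => index 9.
Table: [118, ., ., ., ., 475, ., ., ., 910, ., ., ., 628, 254, ., .]

5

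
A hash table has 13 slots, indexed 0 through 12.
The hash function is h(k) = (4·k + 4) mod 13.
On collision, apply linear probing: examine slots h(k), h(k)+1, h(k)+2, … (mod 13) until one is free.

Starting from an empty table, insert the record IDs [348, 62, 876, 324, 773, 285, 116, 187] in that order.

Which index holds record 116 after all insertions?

3

Insert 348: h=5, slot 5 empty => index 5.
Insert 62: h=5, slot 5 occupied => index 6.
Insert 876: h=11, slot 11 empty => index 11.
Insert 324: h=0, slot 0 empty => index 0.
Insert 773: h=2, slot 2 empty => index 2.
Insert 285: h=0, slot 0 occupied => index 1.
Insert 116: h=0, slots 0,1,2 occupied => index 3.
Insert 187: h=11, slot 11 occupied => index 12.
Table: [324, 285, 773, 116, -, 348, 62, -, -, -, -, 876, 187]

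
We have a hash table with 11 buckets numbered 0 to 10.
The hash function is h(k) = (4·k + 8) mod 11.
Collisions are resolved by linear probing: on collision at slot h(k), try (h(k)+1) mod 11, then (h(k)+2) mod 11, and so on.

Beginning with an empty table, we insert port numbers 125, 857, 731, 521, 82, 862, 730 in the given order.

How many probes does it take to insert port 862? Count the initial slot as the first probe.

125: h=2 => slot 2
857: h=4 => slot 4
731: h=6 => slot 6
521: h=2, probe 2,3 => slot 3
82: h=6, probe 6,7 => slot 7
862: h=2, probe 2,3,4,5 => slot 5
730: h=2, probe 2,3,4,5,6,7,8 => slot 8
Table: [—, —, 125, 521, 857, 862, 731, 82, 730, —, —]

4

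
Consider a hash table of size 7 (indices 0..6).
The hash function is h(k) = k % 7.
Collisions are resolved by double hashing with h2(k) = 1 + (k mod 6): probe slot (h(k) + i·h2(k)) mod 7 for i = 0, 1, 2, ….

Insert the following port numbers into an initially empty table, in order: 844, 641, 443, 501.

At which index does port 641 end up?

844: h=4 → slot 4
641: h=4, h2=6, probe 4,3 → slot 3
443: h=2 → slot 2
501: h=4, h2=4, probe 4,1 → slot 1
Table: [., 501, 443, 641, 844, ., .]

3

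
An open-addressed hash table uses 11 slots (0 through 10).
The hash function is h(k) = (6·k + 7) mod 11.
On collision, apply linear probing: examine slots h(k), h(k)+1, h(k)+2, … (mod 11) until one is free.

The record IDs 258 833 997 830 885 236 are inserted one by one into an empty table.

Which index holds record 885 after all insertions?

258 hashes to 4; slot 4 is free => place at 4.
833 hashes to 0; slot 0 is free => place at 0.
997 hashes to 5; slot 5 is free => place at 5.
830 hashes to 4; 4,5 taken => place at 6.
885 hashes to 4; 4,5,6 taken => place at 7.
236 hashes to 4; 4,5,6,7 taken => place at 8.
Table: [833, —, —, —, 258, 997, 830, 885, 236, —, —]

7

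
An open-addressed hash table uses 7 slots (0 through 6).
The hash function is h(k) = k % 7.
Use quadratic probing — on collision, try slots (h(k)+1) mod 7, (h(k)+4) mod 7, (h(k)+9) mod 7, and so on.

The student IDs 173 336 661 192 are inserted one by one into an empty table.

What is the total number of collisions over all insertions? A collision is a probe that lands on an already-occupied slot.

173: h=5 => slot 5
336: h=0 => slot 0
661: h=3 => slot 3
192: h=3, probe 3,4 => slot 4
Table: [336, ∅, ∅, 661, 192, 173, ∅]

1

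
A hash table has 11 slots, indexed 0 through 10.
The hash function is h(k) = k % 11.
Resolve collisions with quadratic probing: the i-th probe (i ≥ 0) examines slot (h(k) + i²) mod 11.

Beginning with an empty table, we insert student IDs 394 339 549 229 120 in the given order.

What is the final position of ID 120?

3

394 hashes to 9; slot 9 is free -> place at 9.
339 hashes to 9; 9 taken -> place at 10.
549 hashes to 10; 10 taken -> place at 0.
229 hashes to 9; 9,10 taken -> place at 2.
120 hashes to 10; 10,0 taken -> place at 3.
Table: [549, -, 229, 120, -, -, -, -, -, 394, 339]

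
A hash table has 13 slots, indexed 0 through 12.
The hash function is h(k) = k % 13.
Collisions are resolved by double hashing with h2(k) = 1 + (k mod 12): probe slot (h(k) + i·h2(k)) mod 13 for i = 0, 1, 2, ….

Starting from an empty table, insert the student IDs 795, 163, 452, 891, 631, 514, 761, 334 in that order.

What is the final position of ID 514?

Insert 795: h=2, slot 2 empty → index 2.
Insert 163: h=7, slot 7 empty → index 7.
Insert 452: h=10, slot 10 empty → index 10.
Insert 891: h=7, h2=4, slot 7 occupied → index 11.
Insert 631: h=7, h2=8, slots 7,2,10 occupied → index 5.
Insert 514: h=7, h2=11, slots 7,5 occupied → index 3.
Insert 761: h=7, h2=6, slot 7 occupied → index 0.
Insert 334: h=9, slot 9 empty → index 9.
Table: [761, ∅, 795, 514, ∅, 631, ∅, 163, ∅, 334, 452, 891, ∅]

3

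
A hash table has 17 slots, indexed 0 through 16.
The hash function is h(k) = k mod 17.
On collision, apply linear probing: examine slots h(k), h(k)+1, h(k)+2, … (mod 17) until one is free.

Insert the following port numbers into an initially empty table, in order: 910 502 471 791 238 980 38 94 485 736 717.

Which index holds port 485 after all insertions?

15

910: h=9 => slot 9
502: h=9, probe 9,10 => slot 10
471: h=12 => slot 12
791: h=9, probe 9,10,11 => slot 11
238: h=0 => slot 0
980: h=11, probe 11,12,13 => slot 13
38: h=4 => slot 4
94: h=9, probe 9,10,11,12,13,14 => slot 14
485: h=9, probe 9,10,11,12,13,14,15 => slot 15
736: h=5 => slot 5
717: h=3 => slot 3
Table: [238, —, —, 717, 38, 736, —, —, —, 910, 502, 791, 471, 980, 94, 485, —]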